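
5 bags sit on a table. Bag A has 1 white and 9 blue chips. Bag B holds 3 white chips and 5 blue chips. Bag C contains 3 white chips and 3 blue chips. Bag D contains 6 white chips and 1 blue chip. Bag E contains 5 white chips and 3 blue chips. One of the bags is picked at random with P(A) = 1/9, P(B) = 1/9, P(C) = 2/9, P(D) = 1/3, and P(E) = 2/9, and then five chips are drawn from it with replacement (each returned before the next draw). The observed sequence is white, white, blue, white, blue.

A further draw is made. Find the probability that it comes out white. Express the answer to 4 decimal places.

For each hypothesis, P(data | H) works out to: P(data | bag A) = (1/10)(1/10)(9/10)(1/10)(9/10) = 0.00081; P(data | bag B) = (3/8)(3/8)(5/8)(3/8)(5/8) = 0.020599; P(data | bag C) = (3/6)(3/6)(3/6)(3/6)(3/6) = 0.03125; P(data | bag D) = (6/7)(6/7)(1/7)(6/7)(1/7) = 0.012852; P(data | bag E) = (5/8)(5/8)(3/8)(5/8)(3/8) = 0.034332.
The prior-weighted likelihoods are 1/9 · 0.00081 = 9e-05, 1/9 · 0.020599 = 0.0022888, 2/9 · 0.03125 = 0.0069444, 1/3 · 0.012852 = 0.0042839, 2/9 · 0.034332 = 0.0076294; summing to 0.021237.
The posterior is then P(bag A | data) = 0.004238, P(bag B | data) = 0.10778, P(bag C | data) = 0.327, P(bag D | data) = 0.20172, P(bag E | data) = 0.35926.
Averaging over the posterior, P(white next | data) = (1/10)(0.004238) + (3/8)(0.10778) + (1/2)(0.327) + (6/7)(0.20172) + (5/8)(0.35926) = 0.60178.

0.6018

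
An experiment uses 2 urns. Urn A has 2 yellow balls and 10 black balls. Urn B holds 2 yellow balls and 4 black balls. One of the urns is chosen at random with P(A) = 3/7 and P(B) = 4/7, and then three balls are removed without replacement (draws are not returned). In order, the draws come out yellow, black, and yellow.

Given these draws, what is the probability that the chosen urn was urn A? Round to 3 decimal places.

The likelihood of the observed sequence under each hypothesis: P(data | urn A) = (2/12)(10/11)(1/10) = 0.015152; P(data | urn B) = (2/6)(4/5)(1/4) = 0.066667.
Multiplying each by its prior: 3/7 · 0.015152 = 0.0064935, 4/7 · 0.066667 = 0.038095; with total 0.044589.
By Bayes' rule, P(urn A | data) = (0.0064935) / (0.044589) = 0.14563.

0.146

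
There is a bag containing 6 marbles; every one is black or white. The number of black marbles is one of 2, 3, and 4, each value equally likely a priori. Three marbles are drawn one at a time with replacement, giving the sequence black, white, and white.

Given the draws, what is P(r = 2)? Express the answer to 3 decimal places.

0.427

For each hypothesis, P(data | H) works out to: P(data | r = 2) = (2/6)(4/6)(4/6) = 4/27; P(data | r = 3) = (3/6)(3/6)(3/6) = 1/8; P(data | r = 4) = (4/6)(2/6)(2/6) = 2/27.
Weighting by the prior gives 1/3 · 4/27 = 4/81, 1/3 · 1/8 = 1/24, 1/3 · 2/27 = 2/81; these sum to 25/216.
By Bayes' rule, P(r = 2 | data) = (4/81) / (25/216) = 32/75.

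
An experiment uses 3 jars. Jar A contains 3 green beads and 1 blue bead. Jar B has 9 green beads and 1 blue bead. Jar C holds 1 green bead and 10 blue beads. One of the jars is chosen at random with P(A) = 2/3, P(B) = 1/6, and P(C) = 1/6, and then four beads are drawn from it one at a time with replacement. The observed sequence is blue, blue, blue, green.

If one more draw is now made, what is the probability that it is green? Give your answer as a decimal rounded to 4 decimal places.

The likelihood of the observed sequence under each hypothesis: P(data | jar A) = (1/4)(1/4)(1/4)(3/4) = 0.011719; P(data | jar B) = (1/10)(1/10)(1/10)(9/10) = 0.0009; P(data | jar C) = (10/11)(10/11)(10/11)(1/11) = 0.068301.
The prior-weighted likelihoods are 2/3 · 0.011719 = 0.0078125, 1/6 · 0.0009 = 0.00015, 1/6 · 0.068301 = 0.011384; summing to 0.019346.
Normalising, the posterior is P(jar A | data) = 0.40383, P(jar B | data) = 0.0077535, P(jar C | data) = 0.58842.
Averaging over the posterior, P(green next | data) = (3/4)(0.40383) + (9/10)(0.0077535) + (1/11)(0.58842) = 0.36334.

0.3633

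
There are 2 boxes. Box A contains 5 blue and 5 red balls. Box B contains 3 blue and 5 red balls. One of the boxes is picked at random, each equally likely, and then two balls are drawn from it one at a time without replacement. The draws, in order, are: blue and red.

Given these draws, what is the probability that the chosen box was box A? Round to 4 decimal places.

For each hypothesis, P(data | H) works out to: P(data | box A) = (5/10)(5/9) = 0.27778; P(data | box B) = (3/8)(5/7) = 0.26786.
Weighting by the prior gives 1/2 · 0.27778 = 0.13889, 1/2 · 0.26786 = 0.13393; these sum to 0.27282.
Hence P(box A | data) = (0.13889) / (0.27282) = 0.50909.

0.5091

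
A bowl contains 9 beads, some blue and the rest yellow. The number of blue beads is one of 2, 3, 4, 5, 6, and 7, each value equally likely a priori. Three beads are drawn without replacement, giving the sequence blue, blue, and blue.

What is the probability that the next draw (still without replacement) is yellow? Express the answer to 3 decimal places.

0.467

Compute the likelihood of the observed sequence for each case: P(data | r = 2) = (2/9)(1/8)(0/7) = 0; P(data | r = 3) = (3/9)(2/8)(1/7) = 1/84; P(data | r = 4) = (4/9)(3/8)(2/7) = 1/21; P(data | r = 5) = (5/9)(4/8)(3/7) = 5/42; P(data | r = 6) = (6/9)(5/8)(4/7) = 5/21; P(data | r = 7) = (7/9)(6/8)(5/7) = 5/12.
Weighting by the prior gives 1/6 · 0 = 0, 1/6 · 1/84 = 1/504, 1/6 · 1/21 = 1/126, 1/6 · 5/42 = 5/252, 1/6 · 5/21 = 5/126, 1/6 · 5/12 = 5/72; with total 5/36.
The posterior is then P(r = 2 | data) = 0, P(r = 3 | data) = 1/70, P(r = 4 | data) = 2/35, P(r = 5 | data) = 1/7, P(r = 6 | data) = 2/7, P(r = 7 | data) = 1/2.
The predictive probability is P(yellow next | data) = (1)(1/70) + (5/6)(2/35) + (2/3)(1/7) + (1/2)(2/7) + (1/3)(1/2) = 7/15.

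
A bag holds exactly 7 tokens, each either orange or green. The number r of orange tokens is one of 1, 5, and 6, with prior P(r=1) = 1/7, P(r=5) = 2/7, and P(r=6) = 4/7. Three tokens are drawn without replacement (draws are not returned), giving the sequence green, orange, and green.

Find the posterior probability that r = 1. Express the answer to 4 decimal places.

0.6000

For each hypothesis, P(data | H) works out to: P(data | r = 1) = (6/7)(1/6)(5/5) = 1/7; P(data | r = 5) = (2/7)(5/6)(1/5) = 1/21; P(data | r = 6) = (1/7)(6/6)(0/5) = 0.
Weighting by the prior gives 1/7 · 1/7 = 1/49, 2/7 · 1/21 = 2/147, 4/7 · 0 = 0; summing to 5/147.
So P(r = 1 | data) = (1/49) / (5/147) = 3/5.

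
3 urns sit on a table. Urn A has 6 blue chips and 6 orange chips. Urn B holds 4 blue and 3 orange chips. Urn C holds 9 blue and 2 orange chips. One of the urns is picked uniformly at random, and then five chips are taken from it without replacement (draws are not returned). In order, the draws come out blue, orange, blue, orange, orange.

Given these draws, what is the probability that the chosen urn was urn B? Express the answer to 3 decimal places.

The likelihood of the observed sequence under each hypothesis: P(data | urn A) = (6/12)(6/11)(5/10)(5/9)(4/8) = 0.037879; P(data | urn B) = (4/7)(3/6)(3/5)(2/4)(1/3) = 0.028571; P(data | urn C) = (9/11)(2/10)(8/9)(1/8)(0/7) = 0.
Weighting by the prior gives 1/3 · 0.037879 = 0.012626, 1/3 · 0.028571 = 0.0095238, 1/3 · 0 = 0; with total 0.02215.
Hence P(urn B | data) = (0.0095238) / (0.02215) = 0.42997.

0.430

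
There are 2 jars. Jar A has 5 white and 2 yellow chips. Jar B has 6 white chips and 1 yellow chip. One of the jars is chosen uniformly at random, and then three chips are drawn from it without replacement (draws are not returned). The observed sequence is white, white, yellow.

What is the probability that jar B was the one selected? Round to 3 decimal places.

The likelihood of the observed sequence under each hypothesis: P(data | jar A) = (5/7)(4/6)(2/5) = 4/21; P(data | jar B) = (6/7)(5/6)(1/5) = 1/7.
The prior-weighted likelihoods are 1/2 · 4/21 = 2/21, 1/2 · 1/7 = 1/14; summing to 1/6.
Hence P(jar B | data) = (1/14) / (1/6) = 3/7.

0.429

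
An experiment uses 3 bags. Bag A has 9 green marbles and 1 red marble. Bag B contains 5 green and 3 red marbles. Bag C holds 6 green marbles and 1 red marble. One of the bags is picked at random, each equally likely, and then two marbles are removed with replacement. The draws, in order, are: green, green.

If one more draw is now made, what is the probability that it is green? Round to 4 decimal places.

0.8282

For each hypothesis, P(data | H) works out to: P(data | bag A) = (9/10)(9/10) = 0.81; P(data | bag B) = (5/8)(5/8) = 0.39062; P(data | bag C) = (6/7)(6/7) = 0.73469.
The prior-weighted likelihoods are 1/3 · 0.81 = 0.27, 1/3 · 0.39062 = 0.13021, 1/3 · 0.73469 = 0.2449; these sum to 0.64511.
Normalising, the posterior is P(bag A | data) = 0.41854, P(bag B | data) = 0.20184, P(bag C | data) = 0.37962.
So P(green next | data) = Σ P(green next | H) P(H | data) = (9/10)(0.41854) + (5/8)(0.20184) + (6/7)(0.37962) = 0.82822.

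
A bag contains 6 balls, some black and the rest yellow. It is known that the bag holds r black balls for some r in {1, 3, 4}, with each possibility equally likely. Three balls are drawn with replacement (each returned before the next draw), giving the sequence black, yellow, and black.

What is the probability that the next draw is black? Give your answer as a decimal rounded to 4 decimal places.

0.5573

Under each hypothesis, the probability of the observed sequence is: P(data | r = 1) = (1/6)(5/6)(1/6) = 5/216; P(data | r = 3) = (3/6)(3/6)(3/6) = 1/8; P(data | r = 4) = (4/6)(2/6)(4/6) = 4/27.
Multiplying each by its prior: 1/3 · 5/216 = 5/648, 1/3 · 1/8 = 1/24, 1/3 · 4/27 = 4/81; summing to 8/81.
Dividing through by the total gives posterior P(r = 1 | data) = 5/64, P(r = 3 | data) = 27/64, P(r = 4 | data) = 1/2.
So P(black next | data) = Σ P(black next | H) P(H | data) = (1/6)(5/64) + (1/2)(27/64) + (2/3)(1/2) = 107/192.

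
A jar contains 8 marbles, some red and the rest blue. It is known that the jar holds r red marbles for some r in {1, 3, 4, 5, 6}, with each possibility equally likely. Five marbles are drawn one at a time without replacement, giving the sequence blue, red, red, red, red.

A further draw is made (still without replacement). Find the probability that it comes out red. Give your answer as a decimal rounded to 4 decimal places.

For each hypothesis, P(data | H) works out to: P(data | r = 1) = (7/8)(1/7)(0/6) = 0; P(data | r = 3) = (5/8)(3/7)(2/6)(1/5)(0/4) = 0; P(data | r = 4) = (4/8)(4/7)(3/6)(2/5)(1/4) = 1/70; P(data | r = 5) = (3/8)(5/7)(4/6)(3/5)(2/4) = 3/56; P(data | r = 6) = (2/8)(6/7)(5/6)(4/5)(3/4) = 3/28.
The prior-weighted likelihoods are 1/5 · 0 = 0, 1/5 · 0 = 0, 1/5 · 1/70 = 1/350, 1/5 · 3/56 = 3/280, 1/5 · 3/28 = 3/140; these sum to 7/200.
The posterior is then P(r = 1 | data) = 0, P(r = 3 | data) = 0, P(r = 4 | data) = 4/49, P(r = 5 | data) = 15/49, P(r = 6 | data) = 30/49.
The predictive probability is P(red next | data) = (0)(4/49) + (1/3)(15/49) + (2/3)(30/49) = 25/49.

0.5102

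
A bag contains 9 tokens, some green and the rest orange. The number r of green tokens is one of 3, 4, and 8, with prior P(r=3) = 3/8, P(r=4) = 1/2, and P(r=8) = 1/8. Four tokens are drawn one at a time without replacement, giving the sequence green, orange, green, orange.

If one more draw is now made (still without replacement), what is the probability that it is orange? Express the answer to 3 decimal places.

0.672

Compute the likelihood of the observed sequence for each case: P(data | r = 3) = (3/9)(6/8)(2/7)(5/6) = 0.059524; P(data | r = 4) = (4/9)(5/8)(3/7)(4/6) = 0.079365; P(data | r = 8) = (8/9)(1/8)(7/7)(0/6) = 0.
Weighting by the prior gives 3/8 · 0.059524 = 0.022321, 1/2 · 0.079365 = 0.039683, 1/8 · 0 = 0; summing to 0.062004.
The posterior is then P(r = 3 | data) = 0.36, P(r = 4 | data) = 0.64, P(r = 8 | data) = 0.
So P(orange next | data) = Σ P(orange next | H) P(H | data) = (4/5)(0.36) + (3/5)(0.64) = 0.672.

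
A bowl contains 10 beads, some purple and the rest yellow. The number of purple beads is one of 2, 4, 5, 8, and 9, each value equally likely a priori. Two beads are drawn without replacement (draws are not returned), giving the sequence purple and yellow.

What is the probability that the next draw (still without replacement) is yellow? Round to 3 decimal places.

For each hypothesis, P(data | H) works out to: P(data | r = 2) = (2/10)(8/9) = 8/45; P(data | r = 4) = (4/10)(6/9) = 4/15; P(data | r = 5) = (5/10)(5/9) = 5/18; P(data | r = 8) = (8/10)(2/9) = 8/45; P(data | r = 9) = (9/10)(1/9) = 1/10.
Multiplying each by its prior: 1/5 · 8/45 = 8/225, 1/5 · 4/15 = 4/75, 1/5 · 5/18 = 1/18, 1/5 · 8/45 = 8/225, 1/5 · 1/10 = 1/50; summing to 1/5.
Dividing through by the total gives posterior P(r = 2 | data) = 8/45, P(r = 4 | data) = 4/15, P(r = 5 | data) = 5/18, P(r = 8 | data) = 8/45, P(r = 9 | data) = 1/10.
The predictive probability is P(yellow next | data) = (7/8)(8/45) + (5/8)(4/15) + (1/2)(5/18) + (1/8)(8/45) + (0)(1/10) = 29/60.

0.483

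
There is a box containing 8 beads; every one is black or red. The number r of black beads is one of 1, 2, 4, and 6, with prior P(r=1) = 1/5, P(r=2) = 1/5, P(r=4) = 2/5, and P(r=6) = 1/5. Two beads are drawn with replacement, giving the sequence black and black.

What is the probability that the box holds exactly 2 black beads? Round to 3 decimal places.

0.055

The likelihood of the observed sequence under each hypothesis: P(data | r = 1) = (1/8)(1/8) = 1/64; P(data | r = 2) = (2/8)(2/8) = 1/16; P(data | r = 4) = (4/8)(4/8) = 1/4; P(data | r = 6) = (6/8)(6/8) = 9/16.
Multiplying each by its prior: 1/5 · 1/64 = 1/320, 1/5 · 1/16 = 1/80, 2/5 · 1/4 = 1/10, 1/5 · 9/16 = 9/80; these sum to 73/320.
Hence P(r = 2 | data) = (1/80) / (73/320) = 4/73.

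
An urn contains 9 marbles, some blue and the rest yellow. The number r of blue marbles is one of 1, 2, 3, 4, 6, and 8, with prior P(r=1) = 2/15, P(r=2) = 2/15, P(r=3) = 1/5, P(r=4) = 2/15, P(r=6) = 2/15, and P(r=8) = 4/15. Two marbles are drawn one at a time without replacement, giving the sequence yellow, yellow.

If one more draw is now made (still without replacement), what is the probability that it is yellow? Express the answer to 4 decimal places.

0.6695

For each hypothesis, P(data | H) works out to: P(data | r = 1) = (8/9)(7/8) = 7/9; P(data | r = 2) = (7/9)(6/8) = 7/12; P(data | r = 3) = (6/9)(5/8) = 5/12; P(data | r = 4) = (5/9)(4/8) = 5/18; P(data | r = 6) = (3/9)(2/8) = 1/12; P(data | r = 8) = (1/9)(0/8) = 0.
Weighting by the prior gives 2/15 · 7/9 = 14/135, 2/15 · 7/12 = 7/90, 1/5 · 5/12 = 1/12, 2/15 · 5/18 = 1/27, 2/15 · 1/12 = 1/90, 4/15 · 0 = 0; these sum to 169/540.
Normalising, the posterior is P(r = 1 | data) = 0.33136, P(r = 2 | data) = 0.24852, P(r = 3 | data) = 0.26627, P(r = 4 | data) = 0.11834, P(r = 6 | data) = 0.035503, P(r = 8 | data) = 0.
Averaging over the posterior, P(yellow next | data) = (6/7)(0.33136) + (5/7)(0.24852) + (4/7)(0.26627) + (3/7)(0.11834) + (1/7)(0.035503) = 0.66948.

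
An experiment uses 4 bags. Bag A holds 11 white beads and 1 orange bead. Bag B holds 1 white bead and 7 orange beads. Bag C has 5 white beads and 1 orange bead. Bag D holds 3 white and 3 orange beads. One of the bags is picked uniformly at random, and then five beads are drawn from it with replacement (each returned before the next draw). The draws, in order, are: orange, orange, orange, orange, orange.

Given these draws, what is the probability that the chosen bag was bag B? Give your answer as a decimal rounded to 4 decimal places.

The likelihood of the observed sequence under each hypothesis: P(data | bag A) = (1/12)(1/12)(1/12)(1/12)(1/12) = 4.0188e-06; P(data | bag B) = (7/8)(7/8)(7/8)(7/8)(7/8) = 0.51291; P(data | bag C) = (1/6)(1/6)(1/6)(1/6)(1/6) = 0.0001286; P(data | bag D) = (3/6)(3/6)(3/6)(3/6)(3/6) = 0.03125.
The prior-weighted likelihoods are 1/4 · 4.0188e-06 = 1.0047e-06, 1/4 · 0.51291 = 0.12823, 1/4 · 0.0001286 = 3.215e-05, 1/4 · 0.03125 = 0.0078125; summing to 0.13607.
So P(bag B | data) = (0.12823) / (0.13607) = 0.94234.

0.9423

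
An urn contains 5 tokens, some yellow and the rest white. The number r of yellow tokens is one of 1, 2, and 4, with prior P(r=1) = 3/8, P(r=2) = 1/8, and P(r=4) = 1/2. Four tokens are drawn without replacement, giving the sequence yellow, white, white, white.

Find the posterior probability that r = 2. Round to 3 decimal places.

Under each hypothesis, the probability of the observed sequence is: P(data | r = 1) = (1/5)(4/4)(3/3)(2/2) = 1/5; P(data | r = 2) = (2/5)(3/4)(2/3)(1/2) = 1/10; P(data | r = 4) = (4/5)(1/4)(0/3) = 0.
Multiplying each by its prior: 3/8 · 1/5 = 3/40, 1/8 · 1/10 = 1/80, 1/2 · 0 = 0; summing to 7/80.
So P(r = 2 | data) = (1/80) / (7/80) = 1/7.

0.143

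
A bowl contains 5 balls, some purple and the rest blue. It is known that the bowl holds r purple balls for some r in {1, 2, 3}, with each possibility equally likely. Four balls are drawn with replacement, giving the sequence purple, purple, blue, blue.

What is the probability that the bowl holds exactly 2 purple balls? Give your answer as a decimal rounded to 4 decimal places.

0.4091

Compute the likelihood of the observed sequence for each case: P(data | r = 1) = (1/5)(1/5)(4/5)(4/5) = 0.0256; P(data | r = 2) = (2/5)(2/5)(3/5)(3/5) = 0.0576; P(data | r = 3) = (3/5)(3/5)(2/5)(2/5) = 0.0576.
Weighting by the prior gives 1/3 · 0.0256 = 0.0085333, 1/3 · 0.0576 = 0.0192, 1/3 · 0.0576 = 0.0192; summing to 0.046933.
By Bayes' rule, P(r = 2 | data) = (0.0192) / (0.046933) = 0.40909.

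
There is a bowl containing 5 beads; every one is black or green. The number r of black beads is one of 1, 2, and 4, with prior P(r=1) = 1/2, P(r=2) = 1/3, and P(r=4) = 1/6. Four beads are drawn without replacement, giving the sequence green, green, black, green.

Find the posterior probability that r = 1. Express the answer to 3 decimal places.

0.750

The likelihood of the observed sequence under each hypothesis: P(data | r = 1) = (4/5)(3/4)(1/3)(2/2) = 1/5; P(data | r = 2) = (3/5)(2/4)(2/3)(1/2) = 1/10; P(data | r = 4) = (1/5)(0/4) = 0.
The prior-weighted likelihoods are 1/2 · 1/5 = 1/10, 1/3 · 1/10 = 1/30, 1/6 · 0 = 0; with total 2/15.
Hence P(r = 1 | data) = (1/10) / (2/15) = 3/4.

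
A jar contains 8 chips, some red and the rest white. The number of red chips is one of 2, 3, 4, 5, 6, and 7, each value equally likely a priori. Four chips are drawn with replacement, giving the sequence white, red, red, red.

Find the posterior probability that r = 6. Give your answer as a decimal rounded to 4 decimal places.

Under each hypothesis, the probability of the observed sequence is: P(data | r = 2) = (6/8)(2/8)(2/8)(2/8) = 0.011719; P(data | r = 3) = (5/8)(3/8)(3/8)(3/8) = 0.032959; P(data | r = 4) = (4/8)(4/8)(4/8)(4/8) = 0.0625; P(data | r = 5) = (3/8)(5/8)(5/8)(5/8) = 0.091553; P(data | r = 6) = (2/8)(6/8)(6/8)(6/8) = 0.10547; P(data | r = 7) = (1/8)(7/8)(7/8)(7/8) = 0.08374.
Weighting by the prior gives 1/6 · 0.011719 = 0.0019531, 1/6 · 0.032959 = 0.0054932, 1/6 · 0.0625 = 0.010417, 1/6 · 0.091553 = 0.015259, 1/6 · 0.10547 = 0.017578, 1/6 · 0.08374 = 0.013957; with total 0.064657.
Hence P(r = 6 | data) = (0.017578) / (0.064657) = 0.27187.

0.2719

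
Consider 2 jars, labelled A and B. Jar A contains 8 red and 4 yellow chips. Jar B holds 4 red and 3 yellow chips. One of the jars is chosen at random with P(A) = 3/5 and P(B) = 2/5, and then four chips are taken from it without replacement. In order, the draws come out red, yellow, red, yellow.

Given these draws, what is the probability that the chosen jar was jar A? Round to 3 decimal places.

For each hypothesis, P(data | H) works out to: P(data | jar A) = (8/12)(4/11)(7/10)(3/9) = 0.056566; P(data | jar B) = (4/7)(3/6)(3/5)(2/4) = 0.085714.
Multiplying each by its prior: 3/5 · 0.056566 = 0.033939, 2/5 · 0.085714 = 0.034286; summing to 0.068225.
So P(jar A | data) = (0.033939) / (0.068225) = 0.49746.

0.497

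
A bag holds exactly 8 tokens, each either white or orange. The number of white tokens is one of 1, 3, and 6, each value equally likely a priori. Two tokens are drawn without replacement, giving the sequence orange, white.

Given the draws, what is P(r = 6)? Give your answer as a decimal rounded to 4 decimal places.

0.3529

For each hypothesis, P(data | H) works out to: P(data | r = 1) = (7/8)(1/7) = 1/8; P(data | r = 3) = (5/8)(3/7) = 15/56; P(data | r = 6) = (2/8)(6/7) = 3/14.
The prior-weighted likelihoods are 1/3 · 1/8 = 1/24, 1/3 · 15/56 = 5/56, 1/3 · 3/14 = 1/14; these sum to 17/84.
By Bayes' rule, P(r = 6 | data) = (1/14) / (17/84) = 6/17.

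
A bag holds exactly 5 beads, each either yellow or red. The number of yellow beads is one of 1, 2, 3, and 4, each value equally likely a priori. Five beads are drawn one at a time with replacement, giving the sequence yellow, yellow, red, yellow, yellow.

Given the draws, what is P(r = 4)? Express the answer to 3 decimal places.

Compute the likelihood of the observed sequence for each case: P(data | r = 1) = (1/5)(1/5)(4/5)(1/5)(1/5) = 0.00128; P(data | r = 2) = (2/5)(2/5)(3/5)(2/5)(2/5) = 0.01536; P(data | r = 3) = (3/5)(3/5)(2/5)(3/5)(3/5) = 0.05184; P(data | r = 4) = (4/5)(4/5)(1/5)(4/5)(4/5) = 0.08192.
The prior-weighted likelihoods are 1/4 · 0.00128 = 0.00032, 1/4 · 0.01536 = 0.00384, 1/4 · 0.05184 = 0.01296, 1/4 · 0.08192 = 0.02048; these sum to 0.0376.
So P(r = 4 | data) = (0.02048) / (0.0376) = 0.54468.

0.545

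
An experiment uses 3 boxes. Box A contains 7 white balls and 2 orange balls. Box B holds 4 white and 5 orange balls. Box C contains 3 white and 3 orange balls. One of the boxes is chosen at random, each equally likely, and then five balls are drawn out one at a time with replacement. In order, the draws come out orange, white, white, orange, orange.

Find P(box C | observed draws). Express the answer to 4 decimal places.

Compute the likelihood of the observed sequence for each case: P(data | box A) = (2/9)(7/9)(7/9)(2/9)(2/9) = 0.0066386; P(data | box B) = (5/9)(4/9)(4/9)(5/9)(5/9) = 0.03387; P(data | box C) = (3/6)(3/6)(3/6)(3/6)(3/6) = 0.03125.
Weighting by the prior gives 1/3 · 0.0066386 = 0.0022129, 1/3 · 0.03387 = 0.01129, 1/3 · 0.03125 = 0.010417; these sum to 0.02392.
By Bayes' rule, P(box C | data) = (0.010417) / (0.02392) = 0.43549.

0.4355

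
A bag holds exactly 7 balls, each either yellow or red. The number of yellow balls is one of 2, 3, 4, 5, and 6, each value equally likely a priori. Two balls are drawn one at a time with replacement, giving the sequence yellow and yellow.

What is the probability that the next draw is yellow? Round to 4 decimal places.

0.6984

Under each hypothesis, the probability of the observed sequence is: P(data | r = 2) = (2/7)(2/7) = 4/49; P(data | r = 3) = (3/7)(3/7) = 9/49; P(data | r = 4) = (4/7)(4/7) = 16/49; P(data | r = 5) = (5/7)(5/7) = 25/49; P(data | r = 6) = (6/7)(6/7) = 36/49.
Weighting by the prior gives 1/5 · 4/49 = 4/245, 1/5 · 9/49 = 9/245, 1/5 · 16/49 = 16/245, 1/5 · 25/49 = 5/49, 1/5 · 36/49 = 36/245; these sum to 18/49.
Normalising, the posterior is P(r = 2 | data) = 2/45, P(r = 3 | data) = 1/10, P(r = 4 | data) = 8/45, P(r = 5 | data) = 5/18, P(r = 6 | data) = 2/5.
The predictive probability is P(yellow next | data) = (2/7)(2/45) + (3/7)(1/10) + (4/7)(8/45) + (5/7)(5/18) + (6/7)(2/5) = 44/63.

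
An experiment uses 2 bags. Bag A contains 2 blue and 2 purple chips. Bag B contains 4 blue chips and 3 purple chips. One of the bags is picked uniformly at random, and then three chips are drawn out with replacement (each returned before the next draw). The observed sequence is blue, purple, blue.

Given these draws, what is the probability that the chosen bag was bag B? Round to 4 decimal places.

0.5282

For each hypothesis, P(data | H) works out to: P(data | bag A) = (2/4)(2/4)(2/4) = 0.125; P(data | bag B) = (4/7)(3/7)(4/7) = 0.13994.
The prior-weighted likelihoods are 1/2 · 0.125 = 0.0625, 1/2 · 0.13994 = 0.069971; summing to 0.13247.
So P(bag B | data) = (0.069971) / (0.13247) = 0.5282.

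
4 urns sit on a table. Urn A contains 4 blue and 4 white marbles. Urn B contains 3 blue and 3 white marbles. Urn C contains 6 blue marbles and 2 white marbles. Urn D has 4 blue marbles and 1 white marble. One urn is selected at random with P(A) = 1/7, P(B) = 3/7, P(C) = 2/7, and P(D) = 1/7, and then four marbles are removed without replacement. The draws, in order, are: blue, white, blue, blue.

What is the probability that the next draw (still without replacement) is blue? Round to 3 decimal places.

0.619

For each hypothesis, P(data | H) works out to: P(data | urn A) = (4/8)(4/7)(3/6)(2/5) = 2/35; P(data | urn B) = (3/6)(3/5)(2/4)(1/3) = 1/20; P(data | urn C) = (6/8)(2/7)(5/6)(4/5) = 1/7; P(data | urn D) = (4/5)(1/4)(3/3)(2/2) = 1/5.
The prior-weighted likelihoods are 1/7 · 2/35 = 2/245, 3/7 · 1/20 = 3/140, 2/7 · 1/7 = 2/49, 1/7 · 1/5 = 1/35; these sum to 97/980.
The posterior is then P(urn A | data) = 8/97, P(urn B | data) = 21/97, P(urn C | data) = 40/97, P(urn D | data) = 28/97.
So P(blue next | data) = Σ P(blue next | H) P(H | data) = (1/4)(8/97) + (0)(21/97) + (3/4)(40/97) + (1)(28/97) = 60/97.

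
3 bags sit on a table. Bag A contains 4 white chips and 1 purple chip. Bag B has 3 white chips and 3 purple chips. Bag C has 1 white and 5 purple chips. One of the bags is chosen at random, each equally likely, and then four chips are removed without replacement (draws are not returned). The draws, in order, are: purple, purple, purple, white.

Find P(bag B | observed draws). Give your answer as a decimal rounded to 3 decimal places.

0.231

For each hypothesis, P(data | H) works out to: P(data | bag A) = (1/5)(0/4) = 0; P(data | bag B) = (3/6)(2/5)(1/4)(3/3) = 1/20; P(data | bag C) = (5/6)(4/5)(3/4)(1/3) = 1/6.
Weighting by the prior gives 1/3 · 0 = 0, 1/3 · 1/20 = 1/60, 1/3 · 1/6 = 1/18; summing to 13/180.
By Bayes' rule, P(bag B | data) = (1/60) / (13/180) = 3/13.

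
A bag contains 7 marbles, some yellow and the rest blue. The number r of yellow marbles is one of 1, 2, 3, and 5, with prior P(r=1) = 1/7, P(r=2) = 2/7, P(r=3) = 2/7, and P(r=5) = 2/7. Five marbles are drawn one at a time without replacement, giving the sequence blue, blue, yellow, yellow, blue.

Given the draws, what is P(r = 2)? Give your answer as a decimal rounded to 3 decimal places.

Compute the likelihood of the observed sequence for each case: P(data | r = 1) = (6/7)(5/6)(1/5)(0/4) = 0; P(data | r = 2) = (5/7)(4/6)(2/5)(1/4)(3/3) = 1/21; P(data | r = 3) = (4/7)(3/6)(3/5)(2/4)(2/3) = 2/35; P(data | r = 5) = (2/7)(1/6)(5/5)(4/4)(0/3) = 0.
The prior-weighted likelihoods are 1/7 · 0 = 0, 2/7 · 1/21 = 2/147, 2/7 · 2/35 = 4/245, 2/7 · 0 = 0; these sum to 22/735.
So P(r = 2 | data) = (2/147) / (22/735) = 5/11.

0.455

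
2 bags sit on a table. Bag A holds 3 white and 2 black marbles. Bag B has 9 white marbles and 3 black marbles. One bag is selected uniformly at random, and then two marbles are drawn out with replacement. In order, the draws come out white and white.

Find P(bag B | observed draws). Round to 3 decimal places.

Under each hypothesis, the probability of the observed sequence is: P(data | bag A) = (3/5)(3/5) = 9/25; P(data | bag B) = (9/12)(9/12) = 9/16.
The prior-weighted likelihoods are 1/2 · 9/25 = 9/50, 1/2 · 9/16 = 9/32; with total 369/800.
By Bayes' rule, P(bag B | data) = (9/32) / (369/800) = 25/41.

0.610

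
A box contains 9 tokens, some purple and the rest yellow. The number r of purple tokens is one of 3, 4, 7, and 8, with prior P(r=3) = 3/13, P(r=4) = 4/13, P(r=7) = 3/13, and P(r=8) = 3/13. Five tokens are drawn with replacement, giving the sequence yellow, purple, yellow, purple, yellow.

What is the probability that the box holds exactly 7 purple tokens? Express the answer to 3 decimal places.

The likelihood of the observed sequence under each hypothesis: P(data | r = 3) = (6/9)(3/9)(6/9)(3/9)(6/9) = 0.032922; P(data | r = 4) = (5/9)(4/9)(5/9)(4/9)(5/9) = 0.03387; P(data | r = 7) = (2/9)(7/9)(2/9)(7/9)(2/9) = 0.0066386; P(data | r = 8) = (1/9)(8/9)(1/9)(8/9)(1/9) = 0.0010838.
Multiplying each by its prior: 3/13 · 0.032922 = 0.0075973, 4/13 · 0.03387 = 0.010422, 3/13 · 0.0066386 = 0.001532, 3/13 · 0.0010838 = 0.00025012; these sum to 0.019801.
So P(r = 7 | data) = (0.001532) / (0.019801) = 0.077368.

0.077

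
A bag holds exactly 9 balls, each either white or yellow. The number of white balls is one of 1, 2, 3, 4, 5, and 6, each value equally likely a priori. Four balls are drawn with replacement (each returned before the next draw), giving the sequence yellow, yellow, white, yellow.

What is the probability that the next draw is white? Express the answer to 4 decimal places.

0.3300

For each hypothesis, P(data | H) works out to: P(data | r = 1) = (8/9)(8/9)(1/9)(8/9) = 0.078037; P(data | r = 2) = (7/9)(7/9)(2/9)(7/9) = 0.10456; P(data | r = 3) = (6/9)(6/9)(3/9)(6/9) = 0.098765; P(data | r = 4) = (5/9)(5/9)(4/9)(5/9) = 0.076208; P(data | r = 5) = (4/9)(4/9)(5/9)(4/9) = 0.048773; P(data | r = 6) = (3/9)(3/9)(6/9)(3/9) = 0.024691.
Weighting by the prior gives 1/6 · 0.078037 = 0.013006, 1/6 · 0.10456 = 0.017426, 1/6 · 0.098765 = 0.016461, 1/6 · 0.076208 = 0.012701, 1/6 · 0.048773 = 0.0081288, 1/6 · 0.024691 = 0.0041152; with total 0.071839.
Normalising, the posterior is P(r = 1 | data) = 0.18105, P(r = 2 | data) = 0.24257, P(r = 3 | data) = 0.22914, P(r = 4 | data) = 0.1768, P(r = 5 | data) = 0.11315, P(r = 6 | data) = 0.057284.
So P(white next | data) = Σ P(white next | H) P(H | data) = (1/9)(0.18105) + (2/9)(0.24257) + (1/3)(0.22914) + (4/9)(0.1768) + (5/9)(0.11315) + (2/3)(0.057284) = 0.33003.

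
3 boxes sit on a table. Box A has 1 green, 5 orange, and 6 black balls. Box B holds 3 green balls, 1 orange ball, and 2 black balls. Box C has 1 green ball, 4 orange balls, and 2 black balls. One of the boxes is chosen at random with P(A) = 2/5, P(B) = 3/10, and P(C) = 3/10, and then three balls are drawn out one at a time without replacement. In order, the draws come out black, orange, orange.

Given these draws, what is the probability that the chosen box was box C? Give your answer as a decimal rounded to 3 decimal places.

0.485

The likelihood of the observed sequence under each hypothesis: P(data | box A) = (6/12)(5/11)(4/10) = 0.090909; P(data | box B) = (2/6)(1/5)(0/4) = 0; P(data | box C) = (2/7)(4/6)(3/5) = 0.11429.
The prior-weighted likelihoods are 2/5 · 0.090909 = 0.036364, 3/10 · 0 = 0, 3/10 · 0.11429 = 0.034286; summing to 0.070649.
So P(box C | data) = (0.034286) / (0.070649) = 0.48529.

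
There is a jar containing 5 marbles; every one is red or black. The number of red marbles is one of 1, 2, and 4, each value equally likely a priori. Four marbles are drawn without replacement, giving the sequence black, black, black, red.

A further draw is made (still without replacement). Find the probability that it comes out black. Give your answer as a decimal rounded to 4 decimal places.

0.6667

For each hypothesis, P(data | H) works out to: P(data | r = 1) = (4/5)(3/4)(2/3)(1/2) = 1/5; P(data | r = 2) = (3/5)(2/4)(1/3)(2/2) = 1/10; P(data | r = 4) = (1/5)(0/4) = 0.
Weighting by the prior gives 1/3 · 1/5 = 1/15, 1/3 · 1/10 = 1/30, 1/3 · 0 = 0; with total 1/10.
Normalising, the posterior is P(r = 1 | data) = 2/3, P(r = 2 | data) = 1/3, P(r = 4 | data) = 0.
Averaging over the posterior, P(black next | data) = (1)(2/3) + (0)(1/3) = 2/3.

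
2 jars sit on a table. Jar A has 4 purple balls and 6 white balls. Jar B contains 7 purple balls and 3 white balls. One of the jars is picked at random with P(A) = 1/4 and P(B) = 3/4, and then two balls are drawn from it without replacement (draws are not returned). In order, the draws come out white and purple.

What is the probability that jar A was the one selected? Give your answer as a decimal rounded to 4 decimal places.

0.2759

Under each hypothesis, the probability of the observed sequence is: P(data | jar A) = (6/10)(4/9) = 4/15; P(data | jar B) = (3/10)(7/9) = 7/30.
The prior-weighted likelihoods are 1/4 · 4/15 = 1/15, 3/4 · 7/30 = 7/40; these sum to 29/120.
Hence P(jar A | data) = (1/15) / (29/120) = 8/29.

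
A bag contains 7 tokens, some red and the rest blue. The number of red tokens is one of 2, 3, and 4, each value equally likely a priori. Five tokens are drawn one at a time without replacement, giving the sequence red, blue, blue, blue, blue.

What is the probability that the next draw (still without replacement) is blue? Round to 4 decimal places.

Compute the likelihood of the observed sequence for each case: P(data | r = 2) = (2/7)(5/6)(4/5)(3/4)(2/3) = 2/21; P(data | r = 3) = (3/7)(4/6)(3/5)(2/4)(1/3) = 1/35; P(data | r = 4) = (4/7)(3/6)(2/5)(1/4)(0/3) = 0.
The prior-weighted likelihoods are 1/3 · 2/21 = 2/63, 1/3 · 1/35 = 1/105, 1/3 · 0 = 0; with total 13/315.
Dividing through by the total gives posterior P(r = 2 | data) = 10/13, P(r = 3 | data) = 3/13, P(r = 4 | data) = 0.
So P(blue next | data) = Σ P(blue next | H) P(H | data) = (1/2)(10/13) + (0)(3/13) = 5/13.

0.3846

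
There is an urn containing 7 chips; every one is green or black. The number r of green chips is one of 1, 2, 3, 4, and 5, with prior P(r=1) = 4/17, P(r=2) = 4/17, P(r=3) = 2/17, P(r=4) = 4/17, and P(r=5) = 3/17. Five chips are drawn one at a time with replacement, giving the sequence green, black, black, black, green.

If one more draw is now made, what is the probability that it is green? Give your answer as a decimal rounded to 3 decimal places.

Under each hypothesis, the probability of the observed sequence is: P(data | r = 1) = (1/7)(6/7)(6/7)(6/7)(1/7) = 0.012852; P(data | r = 2) = (2/7)(5/7)(5/7)(5/7)(2/7) = 0.02975; P(data | r = 3) = (3/7)(4/7)(4/7)(4/7)(3/7) = 0.034271; P(data | r = 4) = (4/7)(3/7)(3/7)(3/7)(4/7) = 0.025704; P(data | r = 5) = (5/7)(2/7)(2/7)(2/7)(5/7) = 0.0119.
The prior-weighted likelihoods are 4/17 · 0.012852 = 0.003024, 4/17 · 0.02975 = 0.0069999, 2/17 · 0.034271 = 0.0040319, 4/17 · 0.025704 = 0.0060479, 3/17 · 0.0119 = 0.0021; with total 0.022204.
Dividing through by the total gives posterior P(r = 1 | data) = 0.13619, P(r = 2 | data) = 0.31526, P(r = 3 | data) = 0.18159, P(r = 4 | data) = 0.27238, P(r = 5 | data) = 0.094578.
The predictive probability is P(green next | data) = (1/7)(0.13619) + (2/7)(0.31526) + (3/7)(0.18159) + (4/7)(0.27238) + (5/7)(0.094578) = 0.41056.

0.411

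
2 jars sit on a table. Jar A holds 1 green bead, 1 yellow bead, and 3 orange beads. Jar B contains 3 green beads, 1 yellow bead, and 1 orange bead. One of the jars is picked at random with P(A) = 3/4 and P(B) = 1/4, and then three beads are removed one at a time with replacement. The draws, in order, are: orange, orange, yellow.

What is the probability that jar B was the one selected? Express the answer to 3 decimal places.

0.036

The likelihood of the observed sequence under each hypothesis: P(data | jar A) = (3/5)(3/5)(1/5) = 9/125; P(data | jar B) = (1/5)(1/5)(1/5) = 1/125.
Multiplying each by its prior: 3/4 · 9/125 = 27/500, 1/4 · 1/125 = 1/500; summing to 7/125.
So P(jar B | data) = (1/500) / (7/125) = 1/28.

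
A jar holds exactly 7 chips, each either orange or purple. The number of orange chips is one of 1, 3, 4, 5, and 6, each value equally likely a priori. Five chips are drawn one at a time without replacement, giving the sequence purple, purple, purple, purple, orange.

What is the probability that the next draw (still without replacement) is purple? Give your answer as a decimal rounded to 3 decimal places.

Under each hypothesis, the probability of the observed sequence is: P(data | r = 1) = (6/7)(5/6)(4/5)(3/4)(1/3) = 1/7; P(data | r = 3) = (4/7)(3/6)(2/5)(1/4)(3/3) = 1/35; P(data | r = 4) = (3/7)(2/6)(1/5)(0/4) = 0; P(data | r = 5) = (2/7)(1/6)(0/5) = 0; P(data | r = 6) = (1/7)(0/6) = 0.
Multiplying each by its prior: 1/5 · 1/7 = 1/35, 1/5 · 1/35 = 1/175, 1/5 · 0 = 0, 1/5 · 0 = 0, 1/5 · 0 = 0; these sum to 6/175.
Dividing through by the total gives posterior P(r = 1 | data) = 5/6, P(r = 3 | data) = 1/6, P(r = 4 | data) = 0, P(r = 5 | data) = 0, P(r = 6 | data) = 0.
So P(purple next | data) = Σ P(purple next | H) P(H | data) = (1)(5/6) + (0)(1/6) = 5/6.

0.833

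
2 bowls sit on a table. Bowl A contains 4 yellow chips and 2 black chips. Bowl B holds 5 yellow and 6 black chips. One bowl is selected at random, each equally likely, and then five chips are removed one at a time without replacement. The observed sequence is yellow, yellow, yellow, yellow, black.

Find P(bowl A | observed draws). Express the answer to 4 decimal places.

Compute the likelihood of the observed sequence for each case: P(data | bowl A) = (4/6)(3/5)(2/4)(1/3)(2/2) = 0.066667; P(data | bowl B) = (5/11)(4/10)(3/9)(2/8)(6/7) = 0.012987.
Weighting by the prior gives 1/2 · 0.066667 = 0.033333, 1/2 · 0.012987 = 0.0064935; with total 0.039827.
By Bayes' rule, P(bowl A | data) = (0.033333) / (0.039827) = 0.83696.

0.8370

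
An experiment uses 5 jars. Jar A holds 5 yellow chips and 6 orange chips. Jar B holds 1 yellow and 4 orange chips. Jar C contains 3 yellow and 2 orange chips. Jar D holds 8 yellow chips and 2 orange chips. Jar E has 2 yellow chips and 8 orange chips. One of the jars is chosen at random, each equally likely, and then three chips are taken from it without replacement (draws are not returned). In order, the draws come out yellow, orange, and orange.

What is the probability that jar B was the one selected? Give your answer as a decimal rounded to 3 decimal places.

The likelihood of the observed sequence under each hypothesis: P(data | jar A) = (5/11)(6/10)(5/9) = 0.15152; P(data | jar B) = (1/5)(4/4)(3/3) = 0.2; P(data | jar C) = (3/5)(2/4)(1/3) = 0.1; P(data | jar D) = (8/10)(2/9)(1/8) = 0.022222; P(data | jar E) = (2/10)(8/9)(7/8) = 0.15556.
Weighting by the prior gives 1/5 · 0.15152 = 0.030303, 1/5 · 0.2 = 0.04, 1/5 · 0.1 = 0.02, 1/5 · 0.022222 = 0.0044444, 1/5 · 0.15556 = 0.031111; summing to 0.12586.
Therefore the posterior P(jar B | data) = (0.04) / (0.12586) = 0.31782.

0.318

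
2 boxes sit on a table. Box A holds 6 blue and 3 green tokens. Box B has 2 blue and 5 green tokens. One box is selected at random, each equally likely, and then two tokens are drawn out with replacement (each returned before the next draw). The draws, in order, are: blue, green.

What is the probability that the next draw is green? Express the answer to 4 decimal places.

For each hypothesis, P(data | H) works out to: P(data | box A) = (6/9)(3/9) = 2/9; P(data | box B) = (2/7)(5/7) = 10/49.
Weighting by the prior gives 1/2 · 2/9 = 1/9, 1/2 · 10/49 = 5/49; these sum to 94/441.
Normalising, the posterior is P(box A | data) = 49/94, P(box B | data) = 45/94.
So P(green next | data) = Σ P(green next | H) P(H | data) = (1/3)(49/94) + (5/7)(45/94) = 509/987.

0.5157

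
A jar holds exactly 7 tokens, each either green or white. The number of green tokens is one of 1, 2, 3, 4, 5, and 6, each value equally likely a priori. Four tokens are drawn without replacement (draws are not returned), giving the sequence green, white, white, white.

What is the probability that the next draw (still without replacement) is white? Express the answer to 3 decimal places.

0.667

The likelihood of the observed sequence under each hypothesis: P(data | r = 1) = (1/7)(6/6)(5/5)(4/4) = 1/7; P(data | r = 2) = (2/7)(5/6)(4/5)(3/4) = 1/7; P(data | r = 3) = (3/7)(4/6)(3/5)(2/4) = 3/35; P(data | r = 4) = (4/7)(3/6)(2/5)(1/4) = 1/35; P(data | r = 5) = (5/7)(2/6)(1/5)(0/4) = 0; P(data | r = 6) = (6/7)(1/6)(0/5) = 0.
The prior-weighted likelihoods are 1/6 · 1/7 = 1/42, 1/6 · 1/7 = 1/42, 1/6 · 3/35 = 1/70, 1/6 · 1/35 = 1/210, 1/6 · 0 = 0, 1/6 · 0 = 0; these sum to 1/15.
The posterior is then P(r = 1 | data) = 5/14, P(r = 2 | data) = 5/14, P(r = 3 | data) = 3/14, P(r = 4 | data) = 1/14, P(r = 5 | data) = 0, P(r = 6 | data) = 0.
So P(white next | data) = Σ P(white next | H) P(H | data) = (1)(5/14) + (2/3)(5/14) + (1/3)(3/14) + (0)(1/14) = 2/3.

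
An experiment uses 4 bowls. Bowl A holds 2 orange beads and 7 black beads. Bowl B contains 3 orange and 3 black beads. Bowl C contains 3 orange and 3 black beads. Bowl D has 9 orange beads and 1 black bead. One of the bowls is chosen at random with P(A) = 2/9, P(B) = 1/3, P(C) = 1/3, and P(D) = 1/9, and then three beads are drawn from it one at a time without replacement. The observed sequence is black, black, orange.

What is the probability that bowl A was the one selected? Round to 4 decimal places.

For each hypothesis, P(data | H) works out to: P(data | bowl A) = (7/9)(6/8)(2/7) = 1/6; P(data | bowl B) = (3/6)(2/5)(3/4) = 3/20; P(data | bowl C) = (3/6)(2/5)(3/4) = 3/20; P(data | bowl D) = (1/10)(0/9) = 0.
Weighting by the prior gives 2/9 · 1/6 = 1/27, 1/3 · 3/20 = 1/20, 1/3 · 3/20 = 1/20, 1/9 · 0 = 0; summing to 37/270.
By Bayes' rule, P(bowl A | data) = (1/27) / (37/270) = 10/37.

0.2703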